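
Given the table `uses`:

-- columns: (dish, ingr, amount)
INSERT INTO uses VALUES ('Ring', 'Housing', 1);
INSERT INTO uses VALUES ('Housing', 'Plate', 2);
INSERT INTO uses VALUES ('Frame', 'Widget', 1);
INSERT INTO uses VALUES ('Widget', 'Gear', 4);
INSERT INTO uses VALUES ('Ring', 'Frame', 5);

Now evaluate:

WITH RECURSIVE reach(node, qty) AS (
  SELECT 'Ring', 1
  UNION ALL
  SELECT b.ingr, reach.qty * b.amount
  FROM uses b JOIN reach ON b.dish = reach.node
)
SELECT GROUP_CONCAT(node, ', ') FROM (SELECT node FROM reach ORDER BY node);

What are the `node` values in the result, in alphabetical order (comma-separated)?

Base: (Ring, qty=1).
Iteration 1: components of {Ring} -> Frame = 1*5 = 5, Housing = 1*1 = 1.
Iteration 2: components of {Frame,Housing} -> Plate = 1*2 = 2, Widget = 5*1 = 5.
Iteration 3: components of {Plate,Widget} -> Gear = 5*4 = 20.
Iteration 4: no further components; recursion stops.

Frame, Gear, Housing, Plate, Ring, Widget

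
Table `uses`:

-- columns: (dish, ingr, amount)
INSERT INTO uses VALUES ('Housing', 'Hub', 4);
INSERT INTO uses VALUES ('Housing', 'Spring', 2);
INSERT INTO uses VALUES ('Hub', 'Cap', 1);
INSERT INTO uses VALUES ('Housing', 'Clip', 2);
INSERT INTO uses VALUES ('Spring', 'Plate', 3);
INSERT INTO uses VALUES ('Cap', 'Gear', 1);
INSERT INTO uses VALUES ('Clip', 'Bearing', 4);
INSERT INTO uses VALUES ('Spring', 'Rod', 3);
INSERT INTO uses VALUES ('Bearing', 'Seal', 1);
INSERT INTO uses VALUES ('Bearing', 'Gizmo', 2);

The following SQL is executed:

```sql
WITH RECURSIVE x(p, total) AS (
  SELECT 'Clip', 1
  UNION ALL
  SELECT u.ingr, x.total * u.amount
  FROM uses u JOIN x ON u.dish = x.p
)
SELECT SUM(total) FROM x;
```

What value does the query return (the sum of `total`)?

Base: (Clip, total=1).
Iteration 1: components of {Clip} -> Bearing = 1*4 = 4.
Iteration 2: components of {Bearing} -> Gizmo = 4*2 = 8, Seal = 4*1 = 4.
Iteration 3: no further components; recursion stops.
SUM(total) = 1 + 4 + 4 + 8 = 17.

17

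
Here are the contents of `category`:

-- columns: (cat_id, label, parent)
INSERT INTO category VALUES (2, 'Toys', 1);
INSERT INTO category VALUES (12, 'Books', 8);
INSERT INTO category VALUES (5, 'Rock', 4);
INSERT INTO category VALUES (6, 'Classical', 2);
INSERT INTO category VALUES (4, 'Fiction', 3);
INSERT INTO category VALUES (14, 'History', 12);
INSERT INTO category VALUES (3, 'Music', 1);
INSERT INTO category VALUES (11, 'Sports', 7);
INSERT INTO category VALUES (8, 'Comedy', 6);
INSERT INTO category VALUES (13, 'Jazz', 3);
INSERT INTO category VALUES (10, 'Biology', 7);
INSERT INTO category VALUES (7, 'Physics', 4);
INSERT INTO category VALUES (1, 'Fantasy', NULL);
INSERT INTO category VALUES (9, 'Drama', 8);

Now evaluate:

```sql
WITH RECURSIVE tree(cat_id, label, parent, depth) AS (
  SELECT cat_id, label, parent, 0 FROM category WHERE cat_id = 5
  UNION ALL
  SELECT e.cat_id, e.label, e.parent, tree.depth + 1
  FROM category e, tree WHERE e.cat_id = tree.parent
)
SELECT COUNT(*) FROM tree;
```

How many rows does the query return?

Base: cat_id=5 (Rock), parent=4, depth 0.
Iteration 1: join on cat_id=4 -> Fiction (id 4, parent=3, depth 1).
Iteration 2: join on cat_id=3 -> Music (id 3, parent=1, depth 2).
Iteration 3: join on cat_id=1 -> Fantasy (id 1, parent=NULL, depth 3).
Iteration 4: parent is NULL; no match; recursion stops.
Total rows emitted: 4.

4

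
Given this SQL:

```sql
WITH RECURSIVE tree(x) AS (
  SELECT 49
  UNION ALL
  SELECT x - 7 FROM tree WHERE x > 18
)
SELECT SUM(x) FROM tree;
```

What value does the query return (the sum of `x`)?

189

Base: x=49.
Iteration 1: 49 > 18 holds -> x = 49 - 7 = 42.
Iteration 2: 42 > 18 holds -> x = 42 - 7 = 35.
Iteration 3: 35 > 18 holds -> x = 35 - 7 = 28.
Iteration 4: 28 > 18 holds -> x = 28 - 7 = 21.
Iteration 5: 21 > 18 holds -> x = 21 - 7 = 14.
Iteration 6: 14 > 18 fails; recursion stops.
SUM(x) = 49 + 42 + 35 + 28 + 21 + 14 = 189.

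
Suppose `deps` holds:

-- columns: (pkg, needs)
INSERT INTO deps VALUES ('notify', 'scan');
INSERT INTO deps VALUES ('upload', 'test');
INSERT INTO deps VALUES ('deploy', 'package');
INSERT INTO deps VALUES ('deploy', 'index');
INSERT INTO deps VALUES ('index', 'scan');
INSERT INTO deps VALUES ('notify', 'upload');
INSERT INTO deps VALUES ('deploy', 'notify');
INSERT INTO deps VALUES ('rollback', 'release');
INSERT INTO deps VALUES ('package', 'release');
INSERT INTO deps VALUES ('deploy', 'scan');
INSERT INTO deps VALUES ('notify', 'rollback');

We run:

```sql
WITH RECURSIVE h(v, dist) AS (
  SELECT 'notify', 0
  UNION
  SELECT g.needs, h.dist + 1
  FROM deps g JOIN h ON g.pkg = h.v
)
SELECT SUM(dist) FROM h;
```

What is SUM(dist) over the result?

7

Base: (notify, dist=0).
Iteration 1: edges from {notify} -> (rollback, dist=1), (scan, dist=1), (upload, dist=1).
Iteration 2: edges from {rollback,scan,upload} -> (release, dist=2), (test, dist=2).
Iteration 3: no outgoing edges from {release,test}; recursion stops.
SUM(dist) = 0 + 1 + 1 + 1 + 2 + 2 = 7.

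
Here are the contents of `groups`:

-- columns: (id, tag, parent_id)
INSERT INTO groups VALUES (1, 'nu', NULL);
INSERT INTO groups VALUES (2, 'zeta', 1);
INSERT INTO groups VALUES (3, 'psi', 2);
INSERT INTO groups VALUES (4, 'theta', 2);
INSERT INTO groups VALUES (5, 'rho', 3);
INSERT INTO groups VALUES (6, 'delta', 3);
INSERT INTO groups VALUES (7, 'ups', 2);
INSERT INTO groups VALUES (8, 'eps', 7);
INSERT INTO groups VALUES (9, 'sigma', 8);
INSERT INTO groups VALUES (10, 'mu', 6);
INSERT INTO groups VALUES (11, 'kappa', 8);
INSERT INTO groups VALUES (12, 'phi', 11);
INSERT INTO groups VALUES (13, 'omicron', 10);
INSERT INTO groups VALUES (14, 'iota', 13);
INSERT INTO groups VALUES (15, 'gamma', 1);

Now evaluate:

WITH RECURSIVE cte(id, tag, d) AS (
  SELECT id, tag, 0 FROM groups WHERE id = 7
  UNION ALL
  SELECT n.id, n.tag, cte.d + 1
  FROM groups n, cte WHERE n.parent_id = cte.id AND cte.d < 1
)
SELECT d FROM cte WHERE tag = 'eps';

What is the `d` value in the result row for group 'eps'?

1

Base: id=7 (ups) at d 0.
Iteration 1: rows with parent_id in {7} -> eps (id 8, d 1).
Iteration 2: d < 1 fails for all current rows; recursion stops.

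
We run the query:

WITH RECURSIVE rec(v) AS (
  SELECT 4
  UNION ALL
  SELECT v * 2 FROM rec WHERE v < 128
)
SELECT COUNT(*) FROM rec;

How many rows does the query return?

Base: v=4.
Iteration 1: 4 < 128 holds -> v = 4 * 2 = 8.
Iteration 2: 8 < 128 holds -> v = 8 * 2 = 16.
Iteration 3: 16 < 128 holds -> v = 16 * 2 = 32.
Iteration 4: 32 < 128 holds -> v = 32 * 2 = 64.
Iteration 5: 64 < 128 holds -> v = 64 * 2 = 128.
Iteration 6: 128 < 128 fails; recursion stops.
Total rows emitted: 6.

6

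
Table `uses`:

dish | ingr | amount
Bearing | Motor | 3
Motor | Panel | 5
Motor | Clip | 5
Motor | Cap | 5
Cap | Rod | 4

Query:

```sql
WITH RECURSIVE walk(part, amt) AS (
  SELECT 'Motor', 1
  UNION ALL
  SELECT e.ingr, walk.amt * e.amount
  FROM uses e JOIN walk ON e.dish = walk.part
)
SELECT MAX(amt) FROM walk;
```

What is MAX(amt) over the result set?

Base: (Motor, amt=1).
Iteration 1: components of {Motor} -> Cap = 1*5 = 5, Clip = 1*5 = 5, Panel = 1*5 = 5.
Iteration 2: components of {Cap,Clip,Panel} -> Rod = 5*4 = 20.
Iteration 3: no further components; recursion stops.
amt values: 1, 5, 5, 5, 20; the maximum is 20.

20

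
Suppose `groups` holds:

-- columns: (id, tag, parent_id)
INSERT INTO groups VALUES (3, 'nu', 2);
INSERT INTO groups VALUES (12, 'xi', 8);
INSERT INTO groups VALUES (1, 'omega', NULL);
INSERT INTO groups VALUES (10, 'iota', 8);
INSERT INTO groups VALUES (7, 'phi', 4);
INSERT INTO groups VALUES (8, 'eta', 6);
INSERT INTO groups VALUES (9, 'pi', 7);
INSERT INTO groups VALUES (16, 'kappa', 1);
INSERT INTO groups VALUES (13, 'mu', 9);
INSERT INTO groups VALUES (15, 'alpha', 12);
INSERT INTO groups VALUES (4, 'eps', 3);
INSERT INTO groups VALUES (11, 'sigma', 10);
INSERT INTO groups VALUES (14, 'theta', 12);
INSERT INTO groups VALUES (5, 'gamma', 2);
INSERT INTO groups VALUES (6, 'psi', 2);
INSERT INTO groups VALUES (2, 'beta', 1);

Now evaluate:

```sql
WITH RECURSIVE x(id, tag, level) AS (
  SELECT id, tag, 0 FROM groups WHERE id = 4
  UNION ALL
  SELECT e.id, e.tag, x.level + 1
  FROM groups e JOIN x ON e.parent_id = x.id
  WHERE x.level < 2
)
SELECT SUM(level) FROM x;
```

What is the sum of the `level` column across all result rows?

3

Base: id=4 (eps) at level 0.
Iteration 1: rows with parent_id in {4} -> phi (id 7, level 1).
Iteration 2: rows with parent_id in {7} -> pi (id 9, level 2).
Iteration 3: level < 2 fails for all current rows; recursion stops.
SUM(level) = 0 + 1 + 2 = 3.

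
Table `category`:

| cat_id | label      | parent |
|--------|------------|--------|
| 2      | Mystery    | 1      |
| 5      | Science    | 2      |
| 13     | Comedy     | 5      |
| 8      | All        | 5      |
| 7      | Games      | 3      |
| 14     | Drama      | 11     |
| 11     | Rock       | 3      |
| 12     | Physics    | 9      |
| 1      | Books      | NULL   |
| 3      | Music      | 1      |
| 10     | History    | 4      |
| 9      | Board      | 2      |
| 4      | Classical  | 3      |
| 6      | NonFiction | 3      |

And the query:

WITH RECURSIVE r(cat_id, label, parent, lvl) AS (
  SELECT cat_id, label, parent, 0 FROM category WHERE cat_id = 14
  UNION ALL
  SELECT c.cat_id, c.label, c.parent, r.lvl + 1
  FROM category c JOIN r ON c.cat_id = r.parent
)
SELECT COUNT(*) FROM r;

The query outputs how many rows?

Base: cat_id=14 (Drama), parent=11, lvl 0.
Iteration 1: join on cat_id=11 -> Rock (id 11, parent=3, lvl 1).
Iteration 2: join on cat_id=3 -> Music (id 3, parent=1, lvl 2).
Iteration 3: join on cat_id=1 -> Books (id 1, parent=NULL, lvl 3).
Iteration 4: parent is NULL; no match; recursion stops.
Total rows emitted: 4.

4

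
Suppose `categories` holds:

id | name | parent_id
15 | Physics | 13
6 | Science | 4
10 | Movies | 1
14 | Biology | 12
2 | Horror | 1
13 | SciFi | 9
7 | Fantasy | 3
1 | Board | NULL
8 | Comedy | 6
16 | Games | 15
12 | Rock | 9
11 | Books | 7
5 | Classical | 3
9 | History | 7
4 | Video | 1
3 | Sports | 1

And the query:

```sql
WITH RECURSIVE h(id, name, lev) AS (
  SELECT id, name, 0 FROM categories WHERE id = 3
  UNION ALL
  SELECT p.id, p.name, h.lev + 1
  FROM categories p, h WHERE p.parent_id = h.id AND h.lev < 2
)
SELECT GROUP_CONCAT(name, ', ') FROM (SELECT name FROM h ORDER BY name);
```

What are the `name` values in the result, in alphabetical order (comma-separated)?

Base: id=3 (Sports) at lev 0.
Iteration 1: rows with parent_id in {3} -> Classical (id 5, lev 1), Fantasy (id 7, lev 1).
Iteration 2: rows with parent_id in {5,7} -> History (id 9, lev 2), Books (id 11, lev 2).
Iteration 3: lev < 2 fails for all current rows; recursion stops.

Books, Classical, Fantasy, History, Sports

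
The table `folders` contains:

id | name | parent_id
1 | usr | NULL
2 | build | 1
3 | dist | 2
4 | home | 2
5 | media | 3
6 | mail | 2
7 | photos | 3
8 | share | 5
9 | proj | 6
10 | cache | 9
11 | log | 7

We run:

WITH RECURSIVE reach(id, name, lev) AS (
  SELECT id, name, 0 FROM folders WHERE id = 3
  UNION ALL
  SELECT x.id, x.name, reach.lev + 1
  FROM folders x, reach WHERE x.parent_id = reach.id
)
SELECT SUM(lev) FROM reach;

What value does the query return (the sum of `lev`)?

Base: id=3 (dist) at lev 0.
Iteration 1: rows with parent_id in {3} -> media (id 5, lev 1), photos (id 7, lev 1).
Iteration 2: rows with parent_id in {5,7} -> share (id 8, lev 2), log (id 11, lev 2).
Iteration 3: no rows with parent_id in {8,11}; recursion stops.
SUM(lev) = 0 + 1 + 1 + 2 + 2 = 6.

6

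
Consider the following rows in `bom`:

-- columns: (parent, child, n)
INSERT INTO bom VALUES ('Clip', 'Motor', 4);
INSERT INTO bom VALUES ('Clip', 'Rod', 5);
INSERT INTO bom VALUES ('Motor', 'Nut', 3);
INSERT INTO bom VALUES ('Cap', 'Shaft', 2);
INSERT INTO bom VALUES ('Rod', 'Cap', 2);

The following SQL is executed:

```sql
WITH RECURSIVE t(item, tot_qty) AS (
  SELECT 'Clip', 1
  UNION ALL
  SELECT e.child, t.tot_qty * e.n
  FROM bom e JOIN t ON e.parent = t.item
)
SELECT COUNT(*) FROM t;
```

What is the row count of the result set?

Base: (Clip, tot_qty=1).
Iteration 1: components of {Clip} -> Motor = 1*4 = 4, Rod = 1*5 = 5.
Iteration 2: components of {Motor,Rod} -> Cap = 5*2 = 10, Nut = 4*3 = 12.
Iteration 3: components of {Cap,Nut} -> Shaft = 10*2 = 20.
Iteration 4: no further components; recursion stops.
Total rows emitted: 6.

6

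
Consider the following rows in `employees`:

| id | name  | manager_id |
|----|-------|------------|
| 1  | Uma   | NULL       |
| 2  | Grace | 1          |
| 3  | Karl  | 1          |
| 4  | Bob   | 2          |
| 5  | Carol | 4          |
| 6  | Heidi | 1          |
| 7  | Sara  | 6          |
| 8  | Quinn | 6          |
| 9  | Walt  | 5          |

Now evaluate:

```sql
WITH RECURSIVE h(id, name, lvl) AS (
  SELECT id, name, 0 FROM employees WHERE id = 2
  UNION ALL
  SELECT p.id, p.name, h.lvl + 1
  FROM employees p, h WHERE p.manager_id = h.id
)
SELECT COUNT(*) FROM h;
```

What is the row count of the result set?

4

Base: id=2 (Grace) at lvl 0.
Iteration 1: rows with manager_id in {2} -> Bob (id 4, lvl 1).
Iteration 2: rows with manager_id in {4} -> Carol (id 5, lvl 2).
Iteration 3: rows with manager_id in {5} -> Walt (id 9, lvl 3).
Iteration 4: no rows with manager_id in {9}; recursion stops.
Total rows emitted: 4.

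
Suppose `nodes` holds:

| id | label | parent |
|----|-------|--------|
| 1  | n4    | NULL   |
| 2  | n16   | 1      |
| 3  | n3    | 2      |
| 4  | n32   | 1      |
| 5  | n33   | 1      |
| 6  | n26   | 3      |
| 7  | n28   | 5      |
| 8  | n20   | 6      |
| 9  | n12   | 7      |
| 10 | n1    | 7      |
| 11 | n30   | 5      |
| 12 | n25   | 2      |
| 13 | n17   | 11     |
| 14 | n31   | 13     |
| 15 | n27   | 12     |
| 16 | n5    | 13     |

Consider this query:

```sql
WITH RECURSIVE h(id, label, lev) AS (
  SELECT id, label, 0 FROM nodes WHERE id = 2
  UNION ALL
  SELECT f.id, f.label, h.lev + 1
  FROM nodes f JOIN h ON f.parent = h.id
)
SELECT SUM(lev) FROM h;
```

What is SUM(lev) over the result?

9

Base: id=2 (n16) at lev 0.
Iteration 1: rows with parent in {2} -> n3 (id 3, lev 1), n25 (id 12, lev 1).
Iteration 2: rows with parent in {3,12} -> n26 (id 6, lev 2), n27 (id 15, lev 2).
Iteration 3: rows with parent in {6,15} -> n20 (id 8, lev 3).
Iteration 4: no rows with parent in {8}; recursion stops.
SUM(lev) = 0 + 1 + 1 + 2 + 2 + 3 = 9.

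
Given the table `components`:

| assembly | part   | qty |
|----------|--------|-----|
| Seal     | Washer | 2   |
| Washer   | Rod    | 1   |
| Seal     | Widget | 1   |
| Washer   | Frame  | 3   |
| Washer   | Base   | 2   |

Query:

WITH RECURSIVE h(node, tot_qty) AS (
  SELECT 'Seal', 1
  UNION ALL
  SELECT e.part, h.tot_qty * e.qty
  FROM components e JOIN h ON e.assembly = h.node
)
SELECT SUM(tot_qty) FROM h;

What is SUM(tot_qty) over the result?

Base: (Seal, tot_qty=1).
Iteration 1: components of {Seal} -> Washer = 1*2 = 2, Widget = 1*1 = 1.
Iteration 2: components of {Washer,Widget} -> Base = 2*2 = 4, Frame = 2*3 = 6, Rod = 2*1 = 2.
Iteration 3: no further components; recursion stops.
SUM(tot_qty) = 1 + 2 + 1 + 2 + 6 + 4 = 16.

16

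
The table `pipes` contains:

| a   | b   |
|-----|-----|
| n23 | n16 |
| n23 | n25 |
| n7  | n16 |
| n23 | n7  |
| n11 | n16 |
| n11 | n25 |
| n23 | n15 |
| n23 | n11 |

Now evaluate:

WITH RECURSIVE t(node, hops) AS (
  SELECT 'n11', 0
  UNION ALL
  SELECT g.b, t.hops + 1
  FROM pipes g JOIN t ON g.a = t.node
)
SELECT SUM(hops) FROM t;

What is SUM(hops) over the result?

2

Base: (n11, hops=0).
Iteration 1: edges from {n11} -> (n16, hops=1), (n25, hops=1).
Iteration 2: no outgoing edges from {n16,n25}; recursion stops.
SUM(hops) = 0 + 1 + 1 = 2.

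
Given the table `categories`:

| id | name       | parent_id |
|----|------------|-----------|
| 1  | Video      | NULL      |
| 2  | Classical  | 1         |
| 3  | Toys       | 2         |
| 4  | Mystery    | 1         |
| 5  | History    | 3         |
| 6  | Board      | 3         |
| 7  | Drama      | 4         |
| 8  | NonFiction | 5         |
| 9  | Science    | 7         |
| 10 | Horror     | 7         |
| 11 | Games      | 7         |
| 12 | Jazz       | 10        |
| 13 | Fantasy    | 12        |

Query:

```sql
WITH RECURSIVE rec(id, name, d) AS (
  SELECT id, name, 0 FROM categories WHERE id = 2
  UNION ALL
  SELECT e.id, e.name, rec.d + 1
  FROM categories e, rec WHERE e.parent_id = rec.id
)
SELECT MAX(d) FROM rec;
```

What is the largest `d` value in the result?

Base: id=2 (Classical) at d 0.
Iteration 1: rows with parent_id in {2} -> Toys (id 3, d 1).
Iteration 2: rows with parent_id in {3} -> History (id 5, d 2), Board (id 6, d 2).
Iteration 3: rows with parent_id in {5,6} -> NonFiction (id 8, d 3).
Iteration 4: no rows with parent_id in {8}; recursion stops.
d values: 0, 1, 2, 2, 3; the maximum is 3.

3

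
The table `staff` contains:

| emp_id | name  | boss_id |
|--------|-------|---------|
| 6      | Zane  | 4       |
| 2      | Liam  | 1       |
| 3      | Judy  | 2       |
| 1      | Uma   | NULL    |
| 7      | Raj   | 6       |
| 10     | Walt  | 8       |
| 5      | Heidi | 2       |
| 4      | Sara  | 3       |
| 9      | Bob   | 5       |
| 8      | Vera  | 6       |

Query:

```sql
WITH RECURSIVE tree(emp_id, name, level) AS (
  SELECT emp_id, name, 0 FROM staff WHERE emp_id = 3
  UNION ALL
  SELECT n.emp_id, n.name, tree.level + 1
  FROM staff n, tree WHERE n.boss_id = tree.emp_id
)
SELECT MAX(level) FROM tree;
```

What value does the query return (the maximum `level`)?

4

Base: emp_id=3 (Judy) at level 0.
Iteration 1: rows with boss_id in {3} -> Sara (id 4, level 1).
Iteration 2: rows with boss_id in {4} -> Zane (id 6, level 2).
Iteration 3: rows with boss_id in {6} -> Raj (id 7, level 3), Vera (id 8, level 3).
Iteration 4: rows with boss_id in {7,8} -> Walt (id 10, level 4).
Iteration 5: no rows with boss_id in {10}; recursion stops.
level values: 0, 1, 2, 3, 3, 4; the maximum is 4.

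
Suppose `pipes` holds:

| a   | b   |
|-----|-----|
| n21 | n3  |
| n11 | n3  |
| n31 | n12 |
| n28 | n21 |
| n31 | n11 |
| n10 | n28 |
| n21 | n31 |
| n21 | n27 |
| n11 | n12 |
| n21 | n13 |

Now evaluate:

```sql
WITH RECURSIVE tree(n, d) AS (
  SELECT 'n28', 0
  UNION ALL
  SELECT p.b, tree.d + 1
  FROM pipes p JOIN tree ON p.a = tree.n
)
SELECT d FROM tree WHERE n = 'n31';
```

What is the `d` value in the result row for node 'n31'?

2

Base: (n28, d=0).
Iteration 1: edges from {n28} -> (n21, d=1).
Iteration 2: edges from {n21} -> (n13, d=2), (n27, d=2), (n3, d=2), (n31, d=2).
Iteration 3: edges from {n13,n27,n3,n31} -> (n11, d=3), (n12, d=3).
Iteration 4: edges from {n11,n12} -> (n12, d=4), (n3, d=4).
Iteration 5: no outgoing edges from {n12,n3}; recursion stops.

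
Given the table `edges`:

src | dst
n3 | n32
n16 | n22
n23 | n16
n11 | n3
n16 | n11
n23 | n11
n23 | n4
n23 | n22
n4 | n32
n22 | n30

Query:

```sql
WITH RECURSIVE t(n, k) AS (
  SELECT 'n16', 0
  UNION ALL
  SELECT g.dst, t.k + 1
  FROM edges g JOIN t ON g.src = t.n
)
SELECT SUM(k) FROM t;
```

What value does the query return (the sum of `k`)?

Base: (n16, k=0).
Iteration 1: edges from {n16} -> (n11, k=1), (n22, k=1).
Iteration 2: edges from {n11,n22} -> (n3, k=2), (n30, k=2).
Iteration 3: edges from {n3,n30} -> (n32, k=3).
Iteration 4: no outgoing edges from {n32}; recursion stops.
SUM(k) = 0 + 1 + 1 + 2 + 2 + 3 = 9.

9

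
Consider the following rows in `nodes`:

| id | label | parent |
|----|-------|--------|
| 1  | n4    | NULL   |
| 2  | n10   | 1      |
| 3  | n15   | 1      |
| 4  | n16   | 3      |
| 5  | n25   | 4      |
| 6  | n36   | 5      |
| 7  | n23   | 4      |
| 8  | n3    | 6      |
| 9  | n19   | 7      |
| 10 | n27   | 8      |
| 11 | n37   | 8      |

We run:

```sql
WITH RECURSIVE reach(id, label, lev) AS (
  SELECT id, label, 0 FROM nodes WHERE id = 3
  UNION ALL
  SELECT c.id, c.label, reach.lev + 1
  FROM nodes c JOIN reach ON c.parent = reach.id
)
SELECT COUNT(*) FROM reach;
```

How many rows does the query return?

9

Base: id=3 (n15) at lev 0.
Iteration 1: rows with parent in {3} -> n16 (id 4, lev 1).
Iteration 2: rows with parent in {4} -> n25 (id 5, lev 2), n23 (id 7, lev 2).
Iteration 3: rows with parent in {5,7} -> n36 (id 6, lev 3), n19 (id 9, lev 3).
Iteration 4: rows with parent in {6,9} -> n3 (id 8, lev 4).
Iteration 5: rows with parent in {8} -> n27 (id 10, lev 5), n37 (id 11, lev 5).
Iteration 6: no rows with parent in {10,11}; recursion stops.
Total rows emitted: 9.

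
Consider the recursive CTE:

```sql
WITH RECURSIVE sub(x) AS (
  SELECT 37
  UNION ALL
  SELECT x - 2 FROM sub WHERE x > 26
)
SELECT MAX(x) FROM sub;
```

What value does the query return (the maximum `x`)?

Base: x=37.
Iteration 1: 37 > 26 holds -> x = 37 - 2 = 35.
Iteration 2: 35 > 26 holds -> x = 35 - 2 = 33.
Iteration 3: 33 > 26 holds -> x = 33 - 2 = 31.
Iteration 4: 31 > 26 holds -> x = 31 - 2 = 29.
Iteration 5: 29 > 26 holds -> x = 29 - 2 = 27.
Iteration 6: 27 > 26 holds -> x = 27 - 2 = 25.
Iteration 7: 25 > 26 fails; recursion stops.
x values: 37, 35, 33, 31, 29, 27, 25; the maximum is 37.

37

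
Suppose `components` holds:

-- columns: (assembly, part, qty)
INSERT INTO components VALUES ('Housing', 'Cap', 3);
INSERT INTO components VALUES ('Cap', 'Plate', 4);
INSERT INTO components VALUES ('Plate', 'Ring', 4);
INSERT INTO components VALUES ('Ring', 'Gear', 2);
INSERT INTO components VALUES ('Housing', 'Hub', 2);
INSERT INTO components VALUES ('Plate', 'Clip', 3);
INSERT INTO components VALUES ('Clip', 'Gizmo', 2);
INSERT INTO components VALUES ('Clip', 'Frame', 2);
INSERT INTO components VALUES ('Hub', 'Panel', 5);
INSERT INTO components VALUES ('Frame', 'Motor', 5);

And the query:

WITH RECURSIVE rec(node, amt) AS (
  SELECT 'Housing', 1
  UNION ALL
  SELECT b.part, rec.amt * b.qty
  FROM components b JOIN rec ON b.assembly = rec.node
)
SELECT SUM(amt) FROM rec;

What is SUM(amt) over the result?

Base: (Housing, amt=1).
Iteration 1: components of {Housing} -> Cap = 1*3 = 3, Hub = 1*2 = 2.
Iteration 2: components of {Cap,Hub} -> Panel = 2*5 = 10, Plate = 3*4 = 12.
Iteration 3: components of {Panel,Plate} -> Clip = 12*3 = 36, Ring = 12*4 = 48.
Iteration 4: components of {Clip,Ring} -> Frame = 36*2 = 72, Gear = 48*2 = 96, Gizmo = 36*2 = 72.
Iteration 5: components of {Frame,Gear,Gizmo} -> Motor = 72*5 = 360.
Iteration 6: no further components; recursion stops.
SUM(amt) = 1 + 3 + 2 + 12 + 10 + 48 + 36 + 96 + 72 + 72 + 360 = 712.

712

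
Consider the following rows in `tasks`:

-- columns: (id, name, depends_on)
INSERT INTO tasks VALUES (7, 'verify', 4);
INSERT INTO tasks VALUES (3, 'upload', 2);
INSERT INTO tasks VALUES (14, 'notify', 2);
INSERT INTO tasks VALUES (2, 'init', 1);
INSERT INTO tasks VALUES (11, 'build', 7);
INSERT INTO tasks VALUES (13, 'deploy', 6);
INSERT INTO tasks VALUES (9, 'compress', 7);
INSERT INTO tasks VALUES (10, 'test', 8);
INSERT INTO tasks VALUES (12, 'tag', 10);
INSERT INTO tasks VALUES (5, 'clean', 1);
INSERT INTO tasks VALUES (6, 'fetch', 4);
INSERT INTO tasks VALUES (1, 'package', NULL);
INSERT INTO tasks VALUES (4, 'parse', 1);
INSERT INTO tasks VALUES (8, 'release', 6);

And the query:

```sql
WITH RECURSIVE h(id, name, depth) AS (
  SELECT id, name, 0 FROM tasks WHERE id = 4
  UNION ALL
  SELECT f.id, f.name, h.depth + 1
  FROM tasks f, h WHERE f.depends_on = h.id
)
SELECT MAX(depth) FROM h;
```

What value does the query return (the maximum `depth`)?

4

Base: id=4 (parse) at depth 0.
Iteration 1: rows with depends_on in {4} -> fetch (id 6, depth 1), verify (id 7, depth 1).
Iteration 2: rows with depends_on in {6,7} -> release (id 8, depth 2), compress (id 9, depth 2), build (id 11, depth 2), deploy (id 13, depth 2).
Iteration 3: rows with depends_on in {8,9,11,13} -> test (id 10, depth 3).
Iteration 4: rows with depends_on in {10} -> tag (id 12, depth 4).
Iteration 5: no rows with depends_on in {12}; recursion stops.
depth values: 0, 1, 1, 2, 2, 2, 2, 3, 4; the maximum is 4.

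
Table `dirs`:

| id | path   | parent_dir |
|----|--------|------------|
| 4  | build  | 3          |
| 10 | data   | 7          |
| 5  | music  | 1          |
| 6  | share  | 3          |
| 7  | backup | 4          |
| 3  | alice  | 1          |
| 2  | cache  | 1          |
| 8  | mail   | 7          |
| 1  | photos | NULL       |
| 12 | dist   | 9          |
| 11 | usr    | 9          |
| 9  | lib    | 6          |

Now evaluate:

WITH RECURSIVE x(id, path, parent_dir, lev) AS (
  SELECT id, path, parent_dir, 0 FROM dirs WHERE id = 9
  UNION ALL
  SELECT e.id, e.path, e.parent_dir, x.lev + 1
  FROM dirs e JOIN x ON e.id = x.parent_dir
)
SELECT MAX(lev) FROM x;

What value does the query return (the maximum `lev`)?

3

Base: id=9 (lib), parent_dir=6, lev 0.
Iteration 1: join on id=6 -> share (id 6, parent_dir=3, lev 1).
Iteration 2: join on id=3 -> alice (id 3, parent_dir=1, lev 2).
Iteration 3: join on id=1 -> photos (id 1, parent_dir=NULL, lev 3).
Iteration 4: parent_dir is NULL; no match; recursion stops.
lev values: 0, 1, 2, 3; the maximum is 3.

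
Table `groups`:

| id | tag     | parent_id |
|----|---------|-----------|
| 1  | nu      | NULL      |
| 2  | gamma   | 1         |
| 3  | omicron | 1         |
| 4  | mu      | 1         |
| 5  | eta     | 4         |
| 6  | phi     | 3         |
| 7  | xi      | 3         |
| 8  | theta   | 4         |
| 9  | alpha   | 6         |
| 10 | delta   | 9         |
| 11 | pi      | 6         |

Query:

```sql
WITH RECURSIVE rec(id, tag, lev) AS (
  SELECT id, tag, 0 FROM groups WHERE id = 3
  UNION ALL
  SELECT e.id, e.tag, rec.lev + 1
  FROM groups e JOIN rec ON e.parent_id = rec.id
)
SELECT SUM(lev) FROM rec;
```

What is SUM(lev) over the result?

Base: id=3 (omicron) at lev 0.
Iteration 1: rows with parent_id in {3} -> phi (id 6, lev 1), xi (id 7, lev 1).
Iteration 2: rows with parent_id in {6,7} -> alpha (id 9, lev 2), pi (id 11, lev 2).
Iteration 3: rows with parent_id in {9,11} -> delta (id 10, lev 3).
Iteration 4: no rows with parent_id in {10}; recursion stops.
SUM(lev) = 0 + 1 + 1 + 2 + 2 + 3 = 9.

9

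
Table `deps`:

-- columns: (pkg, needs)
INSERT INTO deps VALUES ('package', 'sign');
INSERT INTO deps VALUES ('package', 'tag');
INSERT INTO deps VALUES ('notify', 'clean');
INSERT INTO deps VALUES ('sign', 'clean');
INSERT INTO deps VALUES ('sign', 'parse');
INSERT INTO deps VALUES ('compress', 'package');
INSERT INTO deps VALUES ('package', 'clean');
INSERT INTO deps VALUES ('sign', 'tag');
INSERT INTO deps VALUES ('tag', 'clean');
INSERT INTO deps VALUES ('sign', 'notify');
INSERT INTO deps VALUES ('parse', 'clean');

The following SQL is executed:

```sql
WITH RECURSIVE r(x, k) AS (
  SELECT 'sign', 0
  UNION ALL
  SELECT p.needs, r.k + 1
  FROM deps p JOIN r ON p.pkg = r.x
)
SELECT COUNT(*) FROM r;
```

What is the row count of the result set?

Base: (sign, k=0).
Iteration 1: edges from {sign} -> (clean, k=1), (notify, k=1), (parse, k=1), (tag, k=1).
Iteration 2: edges from {clean,notify,parse,tag} -> (clean, k=2) x3. [UNION ALL keeps all 3 new rows, including repeats]
Iteration 3: no outgoing edges from {clean}; recursion stops.
Total rows emitted: 8.

8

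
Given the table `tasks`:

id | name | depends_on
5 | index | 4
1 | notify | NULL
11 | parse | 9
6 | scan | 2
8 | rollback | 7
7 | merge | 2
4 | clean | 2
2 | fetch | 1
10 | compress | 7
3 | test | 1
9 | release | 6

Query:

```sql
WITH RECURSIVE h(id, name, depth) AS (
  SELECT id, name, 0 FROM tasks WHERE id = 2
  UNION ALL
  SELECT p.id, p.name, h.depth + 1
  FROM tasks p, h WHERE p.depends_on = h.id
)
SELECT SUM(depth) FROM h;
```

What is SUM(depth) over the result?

14

Base: id=2 (fetch) at depth 0.
Iteration 1: rows with depends_on in {2} -> clean (id 4, depth 1), scan (id 6, depth 1), merge (id 7, depth 1).
Iteration 2: rows with depends_on in {4,6,7} -> index (id 5, depth 2), rollback (id 8, depth 2), release (id 9, depth 2), compress (id 10, depth 2).
Iteration 3: rows with depends_on in {5,8,9,10} -> parse (id 11, depth 3).
Iteration 4: no rows with depends_on in {11}; recursion stops.
SUM(depth) = 0 + 1 + 1 + 1 + 2 + 2 + 2 + 2 + 3 = 14.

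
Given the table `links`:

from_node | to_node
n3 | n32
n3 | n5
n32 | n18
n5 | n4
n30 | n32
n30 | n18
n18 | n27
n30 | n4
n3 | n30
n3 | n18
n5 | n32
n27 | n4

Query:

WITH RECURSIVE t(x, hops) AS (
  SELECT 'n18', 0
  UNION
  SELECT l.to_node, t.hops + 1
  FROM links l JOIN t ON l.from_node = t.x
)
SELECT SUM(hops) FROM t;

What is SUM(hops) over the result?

Base: (n18, hops=0).
Iteration 1: edges from {n18} -> (n27, hops=1).
Iteration 2: edges from {n27} -> (n4, hops=2).
Iteration 3: no outgoing edges from {n4}; recursion stops.
SUM(hops) = 0 + 1 + 2 = 3.

3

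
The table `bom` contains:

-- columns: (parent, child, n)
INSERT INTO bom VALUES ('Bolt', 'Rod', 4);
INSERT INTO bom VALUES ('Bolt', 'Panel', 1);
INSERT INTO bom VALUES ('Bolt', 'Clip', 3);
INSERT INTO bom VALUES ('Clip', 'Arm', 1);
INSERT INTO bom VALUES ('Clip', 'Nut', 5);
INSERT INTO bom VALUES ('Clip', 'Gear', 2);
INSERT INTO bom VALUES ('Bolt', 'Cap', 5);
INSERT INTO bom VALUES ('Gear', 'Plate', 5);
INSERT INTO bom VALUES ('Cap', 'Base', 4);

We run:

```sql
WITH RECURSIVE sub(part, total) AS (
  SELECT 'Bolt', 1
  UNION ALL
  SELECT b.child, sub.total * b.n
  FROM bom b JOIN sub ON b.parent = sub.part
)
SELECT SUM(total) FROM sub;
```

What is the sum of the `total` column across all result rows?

Base: (Bolt, total=1).
Iteration 1: components of {Bolt} -> Cap = 1*5 = 5, Clip = 1*3 = 3, Panel = 1*1 = 1, Rod = 1*4 = 4.
Iteration 2: components of {Cap,Clip,Panel,Rod} -> Arm = 3*1 = 3, Base = 5*4 = 20, Gear = 3*2 = 6, Nut = 3*5 = 15.
Iteration 3: components of {Arm,Base,Gear,Nut} -> Plate = 6*5 = 30.
Iteration 4: no further components; recursion stops.
SUM(total) = 1 + 4 + 1 + 3 + 5 + 3 + 15 + 6 + 20 + 30 = 88.

88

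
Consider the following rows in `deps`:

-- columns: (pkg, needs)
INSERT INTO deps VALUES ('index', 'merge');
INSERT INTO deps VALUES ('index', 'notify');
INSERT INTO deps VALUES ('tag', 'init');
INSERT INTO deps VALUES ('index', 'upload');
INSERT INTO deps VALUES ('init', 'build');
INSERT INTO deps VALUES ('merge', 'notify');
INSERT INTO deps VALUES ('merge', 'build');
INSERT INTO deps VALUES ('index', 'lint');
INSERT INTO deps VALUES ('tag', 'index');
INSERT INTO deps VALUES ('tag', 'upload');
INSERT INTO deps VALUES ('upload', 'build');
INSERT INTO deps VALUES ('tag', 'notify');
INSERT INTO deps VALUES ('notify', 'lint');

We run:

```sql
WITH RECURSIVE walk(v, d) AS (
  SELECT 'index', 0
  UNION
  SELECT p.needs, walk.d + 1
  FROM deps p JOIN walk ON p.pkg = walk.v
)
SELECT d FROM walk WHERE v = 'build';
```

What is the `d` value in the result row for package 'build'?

Base: (index, d=0).
Iteration 1: edges from {index} -> (lint, d=1), (merge, d=1), (notify, d=1), (upload, d=1).
Iteration 2: edges from {lint,merge,notify,upload} -> (build, d=2), (lint, d=2), (notify, d=2). [UNION drops 1 duplicate row(s)]
Iteration 3: edges from {build,lint,notify} -> (lint, d=3).
Iteration 4: no outgoing edges from {lint}; recursion stops.

2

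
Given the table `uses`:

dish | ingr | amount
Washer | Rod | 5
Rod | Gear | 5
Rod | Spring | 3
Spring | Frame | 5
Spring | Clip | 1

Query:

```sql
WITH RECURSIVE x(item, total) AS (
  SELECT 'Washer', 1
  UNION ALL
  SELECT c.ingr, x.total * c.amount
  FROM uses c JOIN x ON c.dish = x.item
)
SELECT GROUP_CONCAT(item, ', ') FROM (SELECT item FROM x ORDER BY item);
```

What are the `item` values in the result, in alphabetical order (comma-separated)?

Base: (Washer, total=1).
Iteration 1: components of {Washer} -> Rod = 1*5 = 5.
Iteration 2: components of {Rod} -> Gear = 5*5 = 25, Spring = 5*3 = 15.
Iteration 3: components of {Gear,Spring} -> Clip = 15*1 = 15, Frame = 15*5 = 75.
Iteration 4: no further components; recursion stops.

Clip, Frame, Gear, Rod, Spring, Washer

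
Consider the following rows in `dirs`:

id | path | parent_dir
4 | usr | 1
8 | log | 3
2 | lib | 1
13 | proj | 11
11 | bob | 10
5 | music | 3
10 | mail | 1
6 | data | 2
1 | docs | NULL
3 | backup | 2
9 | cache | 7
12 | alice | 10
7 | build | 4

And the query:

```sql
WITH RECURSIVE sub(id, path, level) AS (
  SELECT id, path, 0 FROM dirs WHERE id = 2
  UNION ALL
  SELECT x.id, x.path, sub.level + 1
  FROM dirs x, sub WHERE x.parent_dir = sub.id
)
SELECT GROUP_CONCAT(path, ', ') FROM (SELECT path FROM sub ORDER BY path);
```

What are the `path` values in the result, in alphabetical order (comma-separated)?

backup, data, lib, log, music

Base: id=2 (lib) at level 0.
Iteration 1: rows with parent_dir in {2} -> backup (id 3, level 1), data (id 6, level 1).
Iteration 2: rows with parent_dir in {3,6} -> music (id 5, level 2), log (id 8, level 2).
Iteration 3: no rows with parent_dir in {5,8}; recursion stops.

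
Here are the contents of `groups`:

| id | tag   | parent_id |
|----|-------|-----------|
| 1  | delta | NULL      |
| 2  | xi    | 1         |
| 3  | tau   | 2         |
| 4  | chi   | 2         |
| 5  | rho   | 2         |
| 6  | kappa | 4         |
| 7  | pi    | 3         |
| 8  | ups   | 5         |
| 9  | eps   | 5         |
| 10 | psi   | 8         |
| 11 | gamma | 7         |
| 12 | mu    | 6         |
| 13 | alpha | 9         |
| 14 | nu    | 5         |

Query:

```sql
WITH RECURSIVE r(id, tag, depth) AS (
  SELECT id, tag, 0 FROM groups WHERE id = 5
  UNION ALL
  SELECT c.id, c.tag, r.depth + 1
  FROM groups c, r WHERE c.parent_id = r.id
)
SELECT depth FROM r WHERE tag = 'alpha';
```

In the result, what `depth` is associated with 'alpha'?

Base: id=5 (rho) at depth 0.
Iteration 1: rows with parent_id in {5} -> ups (id 8, depth 1), eps (id 9, depth 1), nu (id 14, depth 1).
Iteration 2: rows with parent_id in {8,9,14} -> psi (id 10, depth 2), alpha (id 13, depth 2).
Iteration 3: no rows with parent_id in {10,13}; recursion stops.

2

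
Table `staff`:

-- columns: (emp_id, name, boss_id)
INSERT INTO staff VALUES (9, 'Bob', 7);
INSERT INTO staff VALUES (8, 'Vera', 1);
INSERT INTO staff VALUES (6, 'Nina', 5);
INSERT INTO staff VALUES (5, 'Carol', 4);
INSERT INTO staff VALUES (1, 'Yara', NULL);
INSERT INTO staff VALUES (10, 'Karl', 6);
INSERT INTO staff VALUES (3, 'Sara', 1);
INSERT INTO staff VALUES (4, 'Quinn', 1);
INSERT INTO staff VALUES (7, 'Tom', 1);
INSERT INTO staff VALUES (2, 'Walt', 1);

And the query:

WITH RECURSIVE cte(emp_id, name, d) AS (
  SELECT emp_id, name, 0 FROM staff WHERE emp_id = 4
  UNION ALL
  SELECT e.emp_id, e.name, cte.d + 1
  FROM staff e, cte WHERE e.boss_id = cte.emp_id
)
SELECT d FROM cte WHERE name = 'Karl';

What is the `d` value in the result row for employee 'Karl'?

3

Base: emp_id=4 (Quinn) at d 0.
Iteration 1: rows with boss_id in {4} -> Carol (id 5, d 1).
Iteration 2: rows with boss_id in {5} -> Nina (id 6, d 2).
Iteration 3: rows with boss_id in {6} -> Karl (id 10, d 3).
Iteration 4: no rows with boss_id in {10}; recursion stops.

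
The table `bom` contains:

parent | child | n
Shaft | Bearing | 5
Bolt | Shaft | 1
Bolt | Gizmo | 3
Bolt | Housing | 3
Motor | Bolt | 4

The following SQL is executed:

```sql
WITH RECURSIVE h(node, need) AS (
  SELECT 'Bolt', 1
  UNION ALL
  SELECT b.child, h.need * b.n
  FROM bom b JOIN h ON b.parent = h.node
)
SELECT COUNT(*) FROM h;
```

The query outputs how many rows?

Base: (Bolt, need=1).
Iteration 1: components of {Bolt} -> Gizmo = 1*3 = 3, Housing = 1*3 = 3, Shaft = 1*1 = 1.
Iteration 2: components of {Gizmo,Housing,Shaft} -> Bearing = 1*5 = 5.
Iteration 3: no further components; recursion stops.
Total rows emitted: 5.

5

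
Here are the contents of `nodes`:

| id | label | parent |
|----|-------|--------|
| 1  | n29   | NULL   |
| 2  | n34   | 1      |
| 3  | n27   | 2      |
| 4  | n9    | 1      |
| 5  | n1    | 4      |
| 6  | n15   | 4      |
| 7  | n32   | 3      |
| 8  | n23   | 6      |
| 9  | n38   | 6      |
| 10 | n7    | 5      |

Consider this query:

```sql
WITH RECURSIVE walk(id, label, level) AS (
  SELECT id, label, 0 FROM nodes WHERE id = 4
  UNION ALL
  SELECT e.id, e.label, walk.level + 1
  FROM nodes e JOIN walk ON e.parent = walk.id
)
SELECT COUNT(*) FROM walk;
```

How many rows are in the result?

Base: id=4 (n9) at level 0.
Iteration 1: rows with parent in {4} -> n1 (id 5, level 1), n15 (id 6, level 1).
Iteration 2: rows with parent in {5,6} -> n23 (id 8, level 2), n38 (id 9, level 2), n7 (id 10, level 2).
Iteration 3: no rows with parent in {8,9,10}; recursion stops.
Total rows emitted: 6.

6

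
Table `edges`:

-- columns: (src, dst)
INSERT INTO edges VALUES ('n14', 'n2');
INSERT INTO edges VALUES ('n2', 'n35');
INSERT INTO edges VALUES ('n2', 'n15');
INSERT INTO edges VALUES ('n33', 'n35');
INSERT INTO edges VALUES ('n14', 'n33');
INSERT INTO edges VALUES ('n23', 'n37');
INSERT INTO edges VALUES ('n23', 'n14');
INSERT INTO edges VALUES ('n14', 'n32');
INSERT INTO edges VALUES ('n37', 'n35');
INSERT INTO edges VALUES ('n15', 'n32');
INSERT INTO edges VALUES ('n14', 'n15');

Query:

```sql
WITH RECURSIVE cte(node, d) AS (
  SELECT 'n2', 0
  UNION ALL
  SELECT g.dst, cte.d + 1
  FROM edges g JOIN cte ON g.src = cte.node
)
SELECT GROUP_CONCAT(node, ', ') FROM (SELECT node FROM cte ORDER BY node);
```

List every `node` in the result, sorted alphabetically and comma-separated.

Base: (n2, d=0).
Iteration 1: edges from {n2} -> (n15, d=1), (n35, d=1).
Iteration 2: edges from {n15,n35} -> (n32, d=2).
Iteration 3: no outgoing edges from {n32}; recursion stops.

n15, n2, n32, n35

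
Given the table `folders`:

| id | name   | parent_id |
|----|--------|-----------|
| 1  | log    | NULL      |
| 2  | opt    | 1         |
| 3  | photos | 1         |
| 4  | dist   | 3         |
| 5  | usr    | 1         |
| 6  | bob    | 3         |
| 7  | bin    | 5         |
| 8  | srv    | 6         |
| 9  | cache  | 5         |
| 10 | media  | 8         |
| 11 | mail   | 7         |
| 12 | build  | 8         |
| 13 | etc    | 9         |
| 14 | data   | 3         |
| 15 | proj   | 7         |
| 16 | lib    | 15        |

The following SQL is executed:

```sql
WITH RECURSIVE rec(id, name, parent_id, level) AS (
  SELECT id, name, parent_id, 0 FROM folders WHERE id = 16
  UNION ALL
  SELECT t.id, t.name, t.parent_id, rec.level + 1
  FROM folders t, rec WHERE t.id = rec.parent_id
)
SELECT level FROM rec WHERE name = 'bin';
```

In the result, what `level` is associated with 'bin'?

Base: id=16 (lib), parent_id=15, level 0.
Iteration 1: join on id=15 -> proj (id 15, parent_id=7, level 1).
Iteration 2: join on id=7 -> bin (id 7, parent_id=5, level 2).
Iteration 3: join on id=5 -> usr (id 5, parent_id=1, level 3).
Iteration 4: join on id=1 -> log (id 1, parent_id=NULL, level 4).
Iteration 5: parent_id is NULL; no match; recursion stops.

2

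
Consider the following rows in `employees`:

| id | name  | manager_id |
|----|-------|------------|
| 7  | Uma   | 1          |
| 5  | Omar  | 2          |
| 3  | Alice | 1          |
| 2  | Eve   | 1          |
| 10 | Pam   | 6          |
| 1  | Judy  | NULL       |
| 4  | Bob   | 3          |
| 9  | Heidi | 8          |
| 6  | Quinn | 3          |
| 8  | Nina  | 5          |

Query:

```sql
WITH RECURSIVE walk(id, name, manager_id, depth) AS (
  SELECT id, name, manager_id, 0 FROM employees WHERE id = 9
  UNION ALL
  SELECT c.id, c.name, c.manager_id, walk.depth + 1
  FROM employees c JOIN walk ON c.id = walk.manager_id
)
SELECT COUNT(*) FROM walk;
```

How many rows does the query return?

Base: id=9 (Heidi), manager_id=8, depth 0.
Iteration 1: join on id=8 -> Nina (id 8, manager_id=5, depth 1).
Iteration 2: join on id=5 -> Omar (id 5, manager_id=2, depth 2).
Iteration 3: join on id=2 -> Eve (id 2, manager_id=1, depth 3).
Iteration 4: join on id=1 -> Judy (id 1, manager_id=NULL, depth 4).
Iteration 5: manager_id is NULL; no match; recursion stops.
Total rows emitted: 5.

5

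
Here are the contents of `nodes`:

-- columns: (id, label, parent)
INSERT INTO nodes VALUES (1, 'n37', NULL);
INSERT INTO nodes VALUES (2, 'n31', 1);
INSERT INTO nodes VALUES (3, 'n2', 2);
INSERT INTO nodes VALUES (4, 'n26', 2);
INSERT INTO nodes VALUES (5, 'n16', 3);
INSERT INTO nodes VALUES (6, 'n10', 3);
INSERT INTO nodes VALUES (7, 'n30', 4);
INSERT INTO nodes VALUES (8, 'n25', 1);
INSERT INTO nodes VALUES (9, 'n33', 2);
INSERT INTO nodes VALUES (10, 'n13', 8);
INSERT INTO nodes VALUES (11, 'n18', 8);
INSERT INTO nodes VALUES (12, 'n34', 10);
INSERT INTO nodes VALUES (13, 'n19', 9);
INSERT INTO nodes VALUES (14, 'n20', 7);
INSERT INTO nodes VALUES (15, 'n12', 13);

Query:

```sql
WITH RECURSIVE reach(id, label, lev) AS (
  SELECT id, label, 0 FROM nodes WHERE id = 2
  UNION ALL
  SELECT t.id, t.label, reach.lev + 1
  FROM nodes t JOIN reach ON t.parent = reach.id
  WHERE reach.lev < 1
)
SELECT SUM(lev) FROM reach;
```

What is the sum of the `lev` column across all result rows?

Base: id=2 (n31) at lev 0.
Iteration 1: rows with parent in {2} -> n2 (id 3, lev 1), n26 (id 4, lev 1), n33 (id 9, lev 1).
Iteration 2: lev < 1 fails for all current rows; recursion stops.
SUM(lev) = 0 + 1 + 1 + 1 = 3.

3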